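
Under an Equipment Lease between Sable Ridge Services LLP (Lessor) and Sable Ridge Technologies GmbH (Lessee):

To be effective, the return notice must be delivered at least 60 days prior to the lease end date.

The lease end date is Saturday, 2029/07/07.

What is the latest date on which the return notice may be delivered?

2029/05/08

2029/07/07 minus 60 days is 2029/05/08.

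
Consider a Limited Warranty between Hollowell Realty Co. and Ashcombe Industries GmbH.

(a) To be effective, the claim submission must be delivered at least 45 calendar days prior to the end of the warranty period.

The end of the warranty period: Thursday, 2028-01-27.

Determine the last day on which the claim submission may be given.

2027-12-13

2028-01-27 minus 45 days is 2027-12-13.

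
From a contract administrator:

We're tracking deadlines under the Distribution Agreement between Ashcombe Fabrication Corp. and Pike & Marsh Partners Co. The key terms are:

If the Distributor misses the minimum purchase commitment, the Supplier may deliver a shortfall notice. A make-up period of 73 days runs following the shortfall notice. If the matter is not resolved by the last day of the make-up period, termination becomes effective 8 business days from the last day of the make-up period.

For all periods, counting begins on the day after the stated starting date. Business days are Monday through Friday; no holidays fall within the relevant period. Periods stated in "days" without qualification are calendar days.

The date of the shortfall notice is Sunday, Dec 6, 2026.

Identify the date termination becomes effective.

Adding 73 calendar days to Dec 6, 2026 gives Feb 17, 2027, which is the last day of the make-up period.
From Wednesday, Feb 17, 2027, 8 business days (Feb 18, Feb 19, Feb 22, Feb 23, Feb 24, Feb 25, Feb 26, Mar 1, skipping weekends) brings us to Monday, Mar 1, 2027, which is the date termination becomes effective.

Mar 1, 2027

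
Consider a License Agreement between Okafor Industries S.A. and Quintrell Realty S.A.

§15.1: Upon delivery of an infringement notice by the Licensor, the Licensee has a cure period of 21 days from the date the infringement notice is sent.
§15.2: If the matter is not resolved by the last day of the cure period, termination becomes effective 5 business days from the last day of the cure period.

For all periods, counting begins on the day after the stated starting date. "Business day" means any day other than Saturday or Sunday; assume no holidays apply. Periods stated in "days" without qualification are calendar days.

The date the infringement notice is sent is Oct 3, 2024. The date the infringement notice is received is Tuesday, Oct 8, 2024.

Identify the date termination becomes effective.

Oct 31, 2024

Adding 21 calendar days to Oct 3, 2024 gives Oct 24, 2024, which is the last day of the cure period.
The date termination becomes effective: counting 5 business days from Thursday, Oct 24, 2024 (Oct 25, Oct 28, Oct 29, Oct 30, Oct 31, skipping weekends) reaches Thursday, Oct 31, 2024.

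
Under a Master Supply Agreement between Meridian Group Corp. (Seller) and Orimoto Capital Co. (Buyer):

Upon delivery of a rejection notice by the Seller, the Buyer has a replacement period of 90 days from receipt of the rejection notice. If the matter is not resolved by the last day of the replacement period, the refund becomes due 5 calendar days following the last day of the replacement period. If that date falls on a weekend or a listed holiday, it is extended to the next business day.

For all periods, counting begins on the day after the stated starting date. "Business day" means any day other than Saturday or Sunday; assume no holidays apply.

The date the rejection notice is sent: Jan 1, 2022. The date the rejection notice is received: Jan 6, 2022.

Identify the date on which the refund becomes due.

Apr 11, 2022

The last day of the replacement period: Jan 6, 2022 + 90 days = Apr 6, 2022.
The date on which the refund becomes due: Apr 6, 2022 + 5 days = Apr 11, 2022. Apr 11, 2022 is a Monday, so no roll-forward applies.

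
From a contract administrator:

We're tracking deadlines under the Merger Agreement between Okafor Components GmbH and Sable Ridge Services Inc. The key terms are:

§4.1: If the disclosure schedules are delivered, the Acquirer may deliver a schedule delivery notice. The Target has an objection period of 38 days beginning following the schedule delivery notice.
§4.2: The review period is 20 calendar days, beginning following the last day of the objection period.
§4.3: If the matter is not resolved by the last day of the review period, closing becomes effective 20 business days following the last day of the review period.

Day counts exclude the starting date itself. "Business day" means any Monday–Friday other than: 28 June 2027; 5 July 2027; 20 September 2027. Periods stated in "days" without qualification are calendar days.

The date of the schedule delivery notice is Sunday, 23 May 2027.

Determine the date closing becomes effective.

The last day of the objection period: 38 calendar days after 23 May 2027 is 30 June 2027.
Adding 20 calendar days to 30 June 2027 gives 20 July 2027, which is the last day of the review period.
The date closing becomes effective: 20 business days after Tuesday, 20 July 2027, skipping weekends — Jul 21, Jul 22, Jul 23, Jul 26, …, Aug 13, Aug 16, Aug 17 — lands on Tuesday, 17 August 2027.

17 August 2027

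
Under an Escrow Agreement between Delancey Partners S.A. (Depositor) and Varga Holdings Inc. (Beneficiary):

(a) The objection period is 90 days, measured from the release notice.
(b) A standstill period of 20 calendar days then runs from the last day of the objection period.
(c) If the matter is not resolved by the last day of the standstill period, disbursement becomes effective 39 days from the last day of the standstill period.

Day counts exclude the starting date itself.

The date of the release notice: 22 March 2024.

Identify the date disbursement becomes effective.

The last day of the objection period: 90 calendar days after 22 March 2024 is 20 June 2024.
The last day of the standstill period: 20 calendar days after 20 June 2024 is 10 July 2024.
Adding 39 calendar days to 10 July 2024 gives 18 August 2024, which is the date disbursement becomes effective.

18 August 2024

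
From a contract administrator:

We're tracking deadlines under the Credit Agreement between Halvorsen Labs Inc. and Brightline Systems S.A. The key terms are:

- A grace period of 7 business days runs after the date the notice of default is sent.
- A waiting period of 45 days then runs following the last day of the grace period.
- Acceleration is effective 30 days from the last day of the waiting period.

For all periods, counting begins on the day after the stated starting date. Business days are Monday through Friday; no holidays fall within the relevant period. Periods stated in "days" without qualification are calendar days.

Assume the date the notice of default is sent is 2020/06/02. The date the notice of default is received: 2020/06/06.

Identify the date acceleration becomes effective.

2020/08/25

The last day of the grace period: 7 business days after Tuesday, 2020/06/02, skipping weekends — Jun 3, Jun 4, Jun 5, Jun 8, Jun 9, Jun 10, Jun 11 — lands on Thursday, 2020/06/11.
The last day of the waiting period: 2020/06/11 + 45 days = 2020/07/26.
The date acceleration becomes effective: 2020/07/26 + 30 days = 2020/08/25.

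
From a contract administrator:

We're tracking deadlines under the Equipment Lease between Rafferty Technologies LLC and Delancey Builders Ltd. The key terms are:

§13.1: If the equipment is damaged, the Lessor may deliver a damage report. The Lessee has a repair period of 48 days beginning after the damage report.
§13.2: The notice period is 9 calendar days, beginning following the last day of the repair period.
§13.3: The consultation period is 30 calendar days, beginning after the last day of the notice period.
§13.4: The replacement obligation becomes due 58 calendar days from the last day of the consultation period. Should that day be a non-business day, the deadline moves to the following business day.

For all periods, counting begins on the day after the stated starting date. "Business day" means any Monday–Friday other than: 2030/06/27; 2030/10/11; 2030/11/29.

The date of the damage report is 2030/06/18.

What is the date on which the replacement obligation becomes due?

Adding 48 calendar days to 2030/06/18 gives 2030/08/05, which is the last day of the repair period.
The last day of the notice period: 2030/08/05 + 9 days = 2030/08/14.
Adding 30 calendar days to 2030/08/14 gives 2030/09/13, which is the last day of the consultation period.
The date on which the replacement obligation becomes due: 2030/09/13 + 58 days = 2030/11/10. That falls on a Sunday, so it rolls to the next business day, Monday, 2030/11/11.

2030/11/11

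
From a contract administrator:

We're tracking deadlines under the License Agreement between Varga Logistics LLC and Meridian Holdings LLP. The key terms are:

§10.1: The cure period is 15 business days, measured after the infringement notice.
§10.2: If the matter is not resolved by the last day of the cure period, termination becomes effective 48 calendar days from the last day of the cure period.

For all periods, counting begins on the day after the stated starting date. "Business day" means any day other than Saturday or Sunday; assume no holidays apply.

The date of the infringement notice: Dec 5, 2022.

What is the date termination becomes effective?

From Monday, Dec 5, 2022, 15 business days (Dec 6, Dec 7, Dec 8, Dec 9, …, Dec 22, Dec 23, Dec 26, skipping weekends) brings us to Monday, Dec 26, 2022, which is the last day of the cure period.
Adding 48 calendar days to Dec 26, 2022 gives Feb 12, 2023, which is the date termination becomes effective.

Feb 12, 2023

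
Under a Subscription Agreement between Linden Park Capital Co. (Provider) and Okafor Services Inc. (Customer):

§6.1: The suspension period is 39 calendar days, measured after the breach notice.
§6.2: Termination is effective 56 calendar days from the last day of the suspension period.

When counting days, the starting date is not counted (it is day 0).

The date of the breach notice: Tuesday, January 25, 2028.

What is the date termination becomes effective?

April 29, 2028

The last day of the suspension period: January 25, 2028 + 39 days = March 4, 2028.
Adding 56 calendar days to March 4, 2028 gives April 29, 2028, which is the date termination becomes effective.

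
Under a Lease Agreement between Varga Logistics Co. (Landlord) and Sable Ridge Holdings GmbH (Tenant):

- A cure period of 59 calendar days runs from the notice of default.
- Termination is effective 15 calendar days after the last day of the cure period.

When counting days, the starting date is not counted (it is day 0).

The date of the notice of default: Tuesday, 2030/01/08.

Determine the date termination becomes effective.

The last day of the cure period: 2030/01/08 + 59 days = 2030/03/08.
The date termination becomes effective: 15 calendar days after 2030/03/08 is 2030/03/23.

2030/03/23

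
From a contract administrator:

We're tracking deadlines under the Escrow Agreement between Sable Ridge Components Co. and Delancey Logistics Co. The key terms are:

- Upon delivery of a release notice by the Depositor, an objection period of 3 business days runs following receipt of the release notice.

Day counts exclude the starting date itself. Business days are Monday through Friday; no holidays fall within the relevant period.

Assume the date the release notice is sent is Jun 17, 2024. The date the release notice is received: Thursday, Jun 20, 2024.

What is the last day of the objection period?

The last day of the objection period: counting 3 business days from Thursday, Jun 20, 2024 (Jun 21, Jun 24, Jun 25, skipping weekends) reaches Tuesday, Jun 25, 2024.

Jun 25, 2024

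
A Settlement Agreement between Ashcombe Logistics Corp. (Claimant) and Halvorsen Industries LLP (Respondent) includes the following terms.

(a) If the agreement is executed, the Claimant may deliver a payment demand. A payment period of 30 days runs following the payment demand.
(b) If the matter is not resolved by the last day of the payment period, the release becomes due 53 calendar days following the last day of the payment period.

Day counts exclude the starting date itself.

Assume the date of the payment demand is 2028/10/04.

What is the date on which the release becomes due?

The last day of the payment period: 30 calendar days after 2028/10/04 is 2028/11/03.
The date on which the release becomes due: 53 calendar days after 2028/11/03 is 2028/12/26.

2028/12/26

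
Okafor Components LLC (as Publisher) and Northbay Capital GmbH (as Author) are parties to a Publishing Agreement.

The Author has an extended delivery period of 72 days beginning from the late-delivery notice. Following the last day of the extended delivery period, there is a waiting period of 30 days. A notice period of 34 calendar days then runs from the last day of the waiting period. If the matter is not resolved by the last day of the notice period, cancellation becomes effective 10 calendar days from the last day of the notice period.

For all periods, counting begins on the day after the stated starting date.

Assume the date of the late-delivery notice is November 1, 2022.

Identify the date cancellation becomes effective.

March 27, 2023

Adding 72 calendar days to November 1, 2022 gives January 12, 2023, which is the last day of the extended delivery period.
The last day of the waiting period: January 12, 2023 + 30 days = February 11, 2023.
The last day of the notice period: February 11, 2023 + 34 days = March 17, 2023.
The date cancellation becomes effective: March 17, 2023 + 10 days = March 27, 2023.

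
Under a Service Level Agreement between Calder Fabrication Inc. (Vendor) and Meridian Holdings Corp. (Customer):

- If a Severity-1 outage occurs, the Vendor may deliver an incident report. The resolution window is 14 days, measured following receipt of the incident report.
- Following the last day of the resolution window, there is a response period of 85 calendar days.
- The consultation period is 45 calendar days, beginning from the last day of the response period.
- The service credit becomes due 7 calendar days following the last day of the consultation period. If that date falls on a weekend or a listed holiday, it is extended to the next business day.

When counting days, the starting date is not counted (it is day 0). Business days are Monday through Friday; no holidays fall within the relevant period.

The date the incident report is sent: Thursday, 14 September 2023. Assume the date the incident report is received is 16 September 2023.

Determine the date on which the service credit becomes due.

The last day of the resolution window: 14 calendar days after 16 September 2023 is 30 September 2023.
The last day of the response period: 30 September 2023 + 85 days = 24 December 2023.
The last day of the consultation period: 24 December 2023 + 45 days = 7 February 2024.
The date on which the service credit becomes due: 7 calendar days after 7 February 2024 is 14 February 2024. 14 February 2024 is a Wednesday, so no roll-forward applies.

14 February 2024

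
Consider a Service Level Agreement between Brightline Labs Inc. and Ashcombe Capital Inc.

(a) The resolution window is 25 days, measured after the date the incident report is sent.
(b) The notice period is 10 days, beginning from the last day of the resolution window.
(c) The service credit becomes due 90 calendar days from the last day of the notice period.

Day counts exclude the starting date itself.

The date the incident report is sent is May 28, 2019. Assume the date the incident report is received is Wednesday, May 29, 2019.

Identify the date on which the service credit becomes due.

September 30, 2019

The last day of the resolution window: May 28, 2019 + 25 days = June 22, 2019.
Adding 10 calendar days to June 22, 2019 gives July 2, 2019, which is the last day of the notice period.
The date on which the service credit becomes due: 90 calendar days after July 2, 2019 is September 30, 2019.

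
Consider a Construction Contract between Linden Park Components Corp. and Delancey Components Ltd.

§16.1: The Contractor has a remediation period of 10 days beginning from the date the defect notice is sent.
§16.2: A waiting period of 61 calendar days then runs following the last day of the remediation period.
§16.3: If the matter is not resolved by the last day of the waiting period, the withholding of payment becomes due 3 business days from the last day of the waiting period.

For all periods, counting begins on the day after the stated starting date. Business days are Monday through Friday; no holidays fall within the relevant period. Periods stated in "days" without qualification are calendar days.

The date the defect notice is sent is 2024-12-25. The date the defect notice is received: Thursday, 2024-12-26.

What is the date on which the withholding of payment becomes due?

Adding 10 calendar days to 2024-12-25 gives 2025-01-04, which is the last day of the remediation period.
Adding 61 calendar days to 2025-01-04 gives 2025-03-06, which is the last day of the waiting period.
The date on which the withholding of payment becomes due: 3 business days after Thursday, 2025-03-06, skipping weekends — Mar 7, Mar 10, Mar 11 — lands on Tuesday, 2025-03-11.

2025-03-11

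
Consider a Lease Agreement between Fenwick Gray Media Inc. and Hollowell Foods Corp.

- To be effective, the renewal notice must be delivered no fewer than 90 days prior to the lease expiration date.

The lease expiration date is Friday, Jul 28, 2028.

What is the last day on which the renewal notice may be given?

Apr 29, 2028

Jul 28, 2028 minus 90 days is Apr 29, 2028.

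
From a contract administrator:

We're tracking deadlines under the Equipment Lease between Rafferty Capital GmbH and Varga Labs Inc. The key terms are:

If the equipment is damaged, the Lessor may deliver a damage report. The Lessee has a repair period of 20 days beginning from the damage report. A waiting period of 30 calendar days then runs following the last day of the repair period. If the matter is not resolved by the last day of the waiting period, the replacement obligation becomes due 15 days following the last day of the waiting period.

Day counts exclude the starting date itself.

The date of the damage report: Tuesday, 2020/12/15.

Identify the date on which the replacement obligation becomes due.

The last day of the repair period: 2020/12/15 + 20 days = 2021/01/04.
Adding 30 calendar days to 2021/01/04 gives 2021/02/03, which is the last day of the waiting period.
The date on which the replacement obligation becomes due: 2021/02/03 + 15 days = 2021/02/18.

2021/02/18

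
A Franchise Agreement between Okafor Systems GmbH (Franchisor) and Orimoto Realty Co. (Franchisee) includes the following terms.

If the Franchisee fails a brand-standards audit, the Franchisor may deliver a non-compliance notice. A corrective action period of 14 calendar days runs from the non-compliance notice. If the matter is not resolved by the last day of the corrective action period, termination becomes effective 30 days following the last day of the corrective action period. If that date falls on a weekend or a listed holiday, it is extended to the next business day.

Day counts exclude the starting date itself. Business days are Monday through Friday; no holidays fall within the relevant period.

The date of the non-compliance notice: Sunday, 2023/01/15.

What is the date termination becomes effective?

Adding 14 calendar days to 2023/01/15 gives 2023/01/29, which is the last day of the corrective action period.
The date termination becomes effective: 2023/01/29 + 30 days = 2023/02/28. 2023/02/28 is a Tuesday, so no roll-forward applies.

2023/02/28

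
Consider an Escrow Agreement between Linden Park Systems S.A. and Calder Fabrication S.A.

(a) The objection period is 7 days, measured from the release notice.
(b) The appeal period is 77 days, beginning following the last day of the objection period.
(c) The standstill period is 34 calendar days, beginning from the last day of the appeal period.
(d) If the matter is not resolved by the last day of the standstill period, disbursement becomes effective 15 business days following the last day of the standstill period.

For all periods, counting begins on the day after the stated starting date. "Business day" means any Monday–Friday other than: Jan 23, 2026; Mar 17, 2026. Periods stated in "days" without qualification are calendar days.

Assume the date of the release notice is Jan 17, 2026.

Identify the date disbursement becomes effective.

The last day of the objection period: 7 calendar days after Jan 17, 2026 is Jan 24, 2026.
The last day of the appeal period: Jan 24, 2026 + 77 days = Apr 11, 2026.
Adding 34 calendar days to Apr 11, 2026 gives May 15, 2026, which is the last day of the standstill period.
The date disbursement becomes effective: 15 business days after Friday, May 15, 2026, skipping weekends — May 18, May 19, May 20, May 21, …, Jun 3, Jun 4, Jun 5 — lands on Friday, Jun 5, 2026.

Jun 5, 2026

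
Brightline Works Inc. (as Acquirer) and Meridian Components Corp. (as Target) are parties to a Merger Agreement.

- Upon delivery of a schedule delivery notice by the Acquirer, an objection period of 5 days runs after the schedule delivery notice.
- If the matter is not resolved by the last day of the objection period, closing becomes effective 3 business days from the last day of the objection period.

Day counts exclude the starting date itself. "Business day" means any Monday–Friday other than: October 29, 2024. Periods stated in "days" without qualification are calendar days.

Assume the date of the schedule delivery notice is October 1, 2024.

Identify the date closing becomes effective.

October 9, 2024

Adding 5 calendar days to October 1, 2024 gives October 6, 2024, which is the last day of the objection period.
The date closing becomes effective: 3 business days after Sunday, October 6, 2024, skipping weekends — Oct 7, Oct 8, Oct 9 — lands on Wednesday, October 9, 2024.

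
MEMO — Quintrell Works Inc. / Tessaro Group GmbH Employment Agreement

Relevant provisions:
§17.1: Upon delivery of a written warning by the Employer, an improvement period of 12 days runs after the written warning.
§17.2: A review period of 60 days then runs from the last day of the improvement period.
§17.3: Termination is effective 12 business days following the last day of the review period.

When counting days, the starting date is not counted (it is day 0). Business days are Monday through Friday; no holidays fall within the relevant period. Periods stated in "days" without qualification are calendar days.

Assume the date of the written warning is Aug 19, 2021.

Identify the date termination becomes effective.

Nov 16, 2021

The last day of the improvement period: Aug 19, 2021 + 12 days = Aug 31, 2021.
The last day of the review period: Aug 31, 2021 + 60 days = Oct 30, 2021.
The date termination becomes effective: 12 business days after Saturday, Oct 30, 2021, skipping weekends — Nov 1, Nov 2, Nov 3, Nov 4, …, Nov 12, Nov 15, Nov 16 — lands on Tuesday, Nov 16, 2021.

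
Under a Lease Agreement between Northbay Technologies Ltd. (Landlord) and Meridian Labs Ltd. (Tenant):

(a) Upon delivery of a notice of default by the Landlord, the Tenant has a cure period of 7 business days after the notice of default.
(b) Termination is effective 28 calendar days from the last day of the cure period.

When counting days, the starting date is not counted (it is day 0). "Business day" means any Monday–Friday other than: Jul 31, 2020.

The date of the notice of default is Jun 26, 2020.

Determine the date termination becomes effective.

Aug 4, 2020

The last day of the cure period: counting 7 business days from Friday, Jun 26, 2020 (Jun 29, Jun 30, Jul 1, Jul 2, Jul 3, Jul 6, Jul 7, skipping weekends) reaches Tuesday, Jul 7, 2020.
The date termination becomes effective: Jul 7, 2020 + 28 days = Aug 4, 2020.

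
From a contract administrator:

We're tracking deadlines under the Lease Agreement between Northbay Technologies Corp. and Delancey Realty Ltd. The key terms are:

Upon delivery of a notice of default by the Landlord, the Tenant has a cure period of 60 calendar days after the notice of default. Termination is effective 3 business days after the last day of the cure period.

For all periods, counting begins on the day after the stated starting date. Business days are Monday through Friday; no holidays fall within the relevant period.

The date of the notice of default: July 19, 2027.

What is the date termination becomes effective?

September 22, 2027

The last day of the cure period: 60 calendar days after July 19, 2027 is September 17, 2027.
The date termination becomes effective: 3 business days after Friday, September 17, 2027, skipping weekends — Sep 20, Sep 21, Sep 22 — lands on Wednesday, September 22, 2027.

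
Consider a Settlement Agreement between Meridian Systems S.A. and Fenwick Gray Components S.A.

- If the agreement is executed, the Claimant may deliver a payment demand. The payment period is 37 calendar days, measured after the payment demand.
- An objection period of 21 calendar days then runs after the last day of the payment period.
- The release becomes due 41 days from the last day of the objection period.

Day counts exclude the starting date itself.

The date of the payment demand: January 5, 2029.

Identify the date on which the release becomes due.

Adding 37 calendar days to January 5, 2029 gives February 11, 2029, which is the last day of the payment period.
Adding 21 calendar days to February 11, 2029 gives March 4, 2029, which is the last day of the objection period.
Adding 41 calendar days to March 4, 2029 gives April 14, 2029, which is the date on which the release becomes due.

April 14, 2029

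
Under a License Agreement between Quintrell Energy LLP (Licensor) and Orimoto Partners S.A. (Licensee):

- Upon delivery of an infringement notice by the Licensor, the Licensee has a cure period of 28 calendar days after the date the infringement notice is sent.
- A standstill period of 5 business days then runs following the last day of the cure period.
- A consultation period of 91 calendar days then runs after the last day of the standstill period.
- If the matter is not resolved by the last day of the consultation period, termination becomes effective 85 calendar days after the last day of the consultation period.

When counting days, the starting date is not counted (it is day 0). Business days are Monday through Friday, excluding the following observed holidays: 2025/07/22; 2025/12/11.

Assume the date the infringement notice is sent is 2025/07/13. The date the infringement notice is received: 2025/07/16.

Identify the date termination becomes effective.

2026/02/07

Adding 28 calendar days to 2025/07/13 gives 2025/08/10, which is the last day of the cure period.
The last day of the standstill period: counting 5 business days from Sunday, 2025/08/10 (Aug 11, Aug 12, Aug 13, Aug 14, Aug 15, skipping weekends) reaches Friday, 2025/08/15.
The last day of the consultation period: 91 calendar days after 2025/08/15 is 2025/11/14.
The date termination becomes effective: 2025/11/14 + 85 days = 2026/02/07.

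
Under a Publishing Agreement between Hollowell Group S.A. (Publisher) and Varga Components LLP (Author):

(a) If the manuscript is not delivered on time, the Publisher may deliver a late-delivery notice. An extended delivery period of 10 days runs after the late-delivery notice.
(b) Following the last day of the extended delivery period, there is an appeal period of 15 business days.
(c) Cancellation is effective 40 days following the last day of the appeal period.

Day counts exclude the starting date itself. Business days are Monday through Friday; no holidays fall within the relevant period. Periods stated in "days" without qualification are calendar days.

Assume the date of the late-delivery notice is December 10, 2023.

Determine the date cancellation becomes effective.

The last day of the extended delivery period: 10 calendar days after December 10, 2023 is December 20, 2023.
The last day of the appeal period: counting 15 business days from Wednesday, December 20, 2023 (Dec 21, Dec 22, Dec 25, Dec 26, …, Jan 8, Jan 9, Jan 10, skipping weekends) reaches Wednesday, January 10, 2024.
The date cancellation becomes effective: 40 calendar days after January 10, 2024 is February 19, 2024.

February 19, 2024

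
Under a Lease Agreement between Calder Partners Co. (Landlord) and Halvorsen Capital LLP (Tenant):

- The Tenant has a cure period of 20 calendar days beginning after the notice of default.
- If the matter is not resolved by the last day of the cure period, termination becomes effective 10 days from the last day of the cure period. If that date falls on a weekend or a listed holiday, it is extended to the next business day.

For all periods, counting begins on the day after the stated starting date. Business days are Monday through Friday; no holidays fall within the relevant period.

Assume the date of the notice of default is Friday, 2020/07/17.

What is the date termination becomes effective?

2020/08/17

The last day of the cure period: 2020/07/17 + 20 days = 2020/08/06.
The date termination becomes effective: 10 calendar days after 2020/08/06 is 2020/08/16. That falls on a Sunday, so it rolls to the next business day, Monday, 2020/08/17.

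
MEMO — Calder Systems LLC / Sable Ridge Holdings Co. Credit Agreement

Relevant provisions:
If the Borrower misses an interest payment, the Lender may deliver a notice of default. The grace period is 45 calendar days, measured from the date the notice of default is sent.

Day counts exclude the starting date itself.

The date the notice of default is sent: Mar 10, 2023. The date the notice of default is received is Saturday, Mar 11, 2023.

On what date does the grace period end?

The last day of the grace period: 45 calendar days after Mar 10, 2023 is Apr 24, 2023.

Apr 24, 2023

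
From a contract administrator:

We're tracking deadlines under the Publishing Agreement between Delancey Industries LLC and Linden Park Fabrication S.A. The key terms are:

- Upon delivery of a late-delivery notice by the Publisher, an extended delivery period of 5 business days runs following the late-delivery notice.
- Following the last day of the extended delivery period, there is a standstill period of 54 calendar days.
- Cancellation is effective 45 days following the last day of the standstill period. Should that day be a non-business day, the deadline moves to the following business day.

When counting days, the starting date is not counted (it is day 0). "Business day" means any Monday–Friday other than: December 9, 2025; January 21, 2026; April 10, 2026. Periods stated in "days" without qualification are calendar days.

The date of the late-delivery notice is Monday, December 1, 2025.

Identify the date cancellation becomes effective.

March 17, 2026

The last day of the extended delivery period: 5 business days after Monday, December 1, 2025, skipping weekends — Dec 2, Dec 3, Dec 4, Dec 5, Dec 8 — lands on Monday, December 8, 2025.
The last day of the standstill period: 54 calendar days after December 8, 2025 is January 31, 2026.
Adding 45 calendar days to January 31, 2026 gives March 17, 2026, which is the date cancellation becomes effective. March 17, 2026 is a Tuesday and is not a listed holiday, so no roll-forward applies.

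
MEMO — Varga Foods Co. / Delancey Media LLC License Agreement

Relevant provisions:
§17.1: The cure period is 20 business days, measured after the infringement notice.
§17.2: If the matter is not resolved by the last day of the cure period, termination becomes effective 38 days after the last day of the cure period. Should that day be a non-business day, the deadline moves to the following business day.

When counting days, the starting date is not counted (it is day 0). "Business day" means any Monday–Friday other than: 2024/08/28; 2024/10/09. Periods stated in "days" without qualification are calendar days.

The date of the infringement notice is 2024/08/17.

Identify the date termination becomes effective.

2024/10/24

From Saturday, 2024/08/17, 20 business days (Aug 19, Aug 20, Aug 21, Aug 22, …, Sep 12, Sep 13, Sep 16, skipping weekends and the listed holiday on Aug 28) brings us to Monday, 2024/09/16, which is the last day of the cure period.
The date termination becomes effective: 2024/09/16 + 38 days = 2024/10/24. 2024/10/24 is a Thursday and is not a listed holiday, so no roll-forward applies.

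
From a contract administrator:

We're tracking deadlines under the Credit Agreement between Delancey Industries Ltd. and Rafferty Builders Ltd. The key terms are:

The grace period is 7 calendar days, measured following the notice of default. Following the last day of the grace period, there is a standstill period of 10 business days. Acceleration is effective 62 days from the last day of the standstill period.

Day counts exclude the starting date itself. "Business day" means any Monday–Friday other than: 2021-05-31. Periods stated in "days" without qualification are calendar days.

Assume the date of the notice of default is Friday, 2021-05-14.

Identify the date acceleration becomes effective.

2021-08-08

Adding 7 calendar days to 2021-05-14 gives 2021-05-21, which is the last day of the grace period.
From Friday, 2021-05-21, 10 business days (May 24, May 25, May 26, May 27, May 28, Jun 1, Jun 2, Jun 3, Jun 4, Jun 7, skipping weekends and the listed holiday on May 31) brings us to Monday, 2021-06-07, which is the last day of the standstill period.
The date acceleration becomes effective: 62 calendar days after 2021-06-07 is 2021-08-08.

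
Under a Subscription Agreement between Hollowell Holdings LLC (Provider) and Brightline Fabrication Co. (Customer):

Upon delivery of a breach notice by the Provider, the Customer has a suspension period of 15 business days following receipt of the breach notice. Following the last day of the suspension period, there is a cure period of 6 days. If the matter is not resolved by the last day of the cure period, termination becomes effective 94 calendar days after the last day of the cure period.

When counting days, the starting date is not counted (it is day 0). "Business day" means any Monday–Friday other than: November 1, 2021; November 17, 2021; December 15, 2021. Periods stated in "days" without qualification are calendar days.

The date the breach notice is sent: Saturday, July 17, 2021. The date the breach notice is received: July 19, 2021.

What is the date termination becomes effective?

The last day of the suspension period: counting 15 business days from Monday, July 19, 2021 (Jul 20, Jul 21, Jul 22, Jul 23, …, Aug 5, Aug 6, Aug 9, skipping weekends) reaches Monday, August 9, 2021.
The last day of the cure period: 6 calendar days after August 9, 2021 is August 15, 2021.
The date termination becomes effective: August 15, 2021 + 94 days = November 17, 2021.

November 17, 2021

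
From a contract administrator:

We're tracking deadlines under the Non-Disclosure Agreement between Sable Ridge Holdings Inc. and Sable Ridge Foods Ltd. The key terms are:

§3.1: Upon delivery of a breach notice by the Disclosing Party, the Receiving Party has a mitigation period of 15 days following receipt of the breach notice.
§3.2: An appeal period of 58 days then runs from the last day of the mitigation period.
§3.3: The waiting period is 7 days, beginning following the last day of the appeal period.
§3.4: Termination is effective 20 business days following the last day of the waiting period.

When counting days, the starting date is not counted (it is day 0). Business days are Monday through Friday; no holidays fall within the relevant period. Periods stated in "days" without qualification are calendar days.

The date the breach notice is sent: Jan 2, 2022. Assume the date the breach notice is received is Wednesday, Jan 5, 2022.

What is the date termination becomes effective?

Apr 22, 2022

Adding 15 calendar days to Jan 5, 2022 gives Jan 20, 2022, which is the last day of the mitigation period.
The last day of the appeal period: 58 calendar days after Jan 20, 2022 is Mar 19, 2022.
The last day of the waiting period: Mar 19, 2022 + 7 days = Mar 26, 2022.
The date termination becomes effective: 20 business days after Saturday, Mar 26, 2022, skipping weekends — Mar 28, Mar 29, Mar 30, Mar 31, …, Apr 20, Apr 21, Apr 22 — lands on Friday, Apr 22, 2022.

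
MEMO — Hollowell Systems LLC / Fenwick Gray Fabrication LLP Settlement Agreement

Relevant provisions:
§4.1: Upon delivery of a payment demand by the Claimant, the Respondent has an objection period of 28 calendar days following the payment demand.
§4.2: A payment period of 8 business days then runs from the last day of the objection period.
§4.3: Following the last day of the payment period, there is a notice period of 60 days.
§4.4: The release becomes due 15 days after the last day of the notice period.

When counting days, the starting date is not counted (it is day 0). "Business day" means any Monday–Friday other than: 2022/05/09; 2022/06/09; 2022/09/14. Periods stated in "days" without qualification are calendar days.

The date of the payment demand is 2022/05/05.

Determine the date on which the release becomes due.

2022/08/29

The last day of the objection period: 2022/05/05 + 28 days = 2022/06/02.
The last day of the payment period: 8 business days after Thursday, 2022/06/02, skipping weekends and the listed holiday on Jun 9 — Jun 3, Jun 6, Jun 7, Jun 8, Jun 10, Jun 13, Jun 14, Jun 15 — lands on Wednesday, 2022/06/15.
Adding 60 calendar days to 2022/06/15 gives 2022/08/14, which is the last day of the notice period.
Adding 15 calendar days to 2022/08/14 gives 2022/08/29, which is the date on which the release becomes due.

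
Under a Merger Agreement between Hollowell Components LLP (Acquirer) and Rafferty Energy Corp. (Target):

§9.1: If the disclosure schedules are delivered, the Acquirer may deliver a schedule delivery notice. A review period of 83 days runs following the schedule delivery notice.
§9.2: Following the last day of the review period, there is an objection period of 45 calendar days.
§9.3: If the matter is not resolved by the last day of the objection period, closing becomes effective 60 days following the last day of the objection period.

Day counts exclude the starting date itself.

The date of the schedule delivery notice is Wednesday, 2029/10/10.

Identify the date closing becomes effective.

2030/04/16

Adding 83 calendar days to 2029/10/10 gives 2030/01/01, which is the last day of the review period.
The last day of the objection period: 2030/01/01 + 45 days = 2030/02/15.
The date closing becomes effective: 2030/02/15 + 60 days = 2030/04/16.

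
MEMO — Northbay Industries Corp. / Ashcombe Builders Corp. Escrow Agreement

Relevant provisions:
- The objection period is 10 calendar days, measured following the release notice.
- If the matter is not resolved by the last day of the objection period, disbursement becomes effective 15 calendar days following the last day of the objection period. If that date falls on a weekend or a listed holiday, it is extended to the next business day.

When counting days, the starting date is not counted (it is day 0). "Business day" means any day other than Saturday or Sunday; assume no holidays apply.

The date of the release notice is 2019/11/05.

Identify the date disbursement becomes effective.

The last day of the objection period: 2019/11/05 + 10 days = 2019/11/15.
Adding 15 calendar days to 2019/11/15 gives 2019/11/30, which is the date disbursement becomes effective. That falls on a Saturday, so it rolls to the next business day, Monday, 2019/12/02.

2019/12/02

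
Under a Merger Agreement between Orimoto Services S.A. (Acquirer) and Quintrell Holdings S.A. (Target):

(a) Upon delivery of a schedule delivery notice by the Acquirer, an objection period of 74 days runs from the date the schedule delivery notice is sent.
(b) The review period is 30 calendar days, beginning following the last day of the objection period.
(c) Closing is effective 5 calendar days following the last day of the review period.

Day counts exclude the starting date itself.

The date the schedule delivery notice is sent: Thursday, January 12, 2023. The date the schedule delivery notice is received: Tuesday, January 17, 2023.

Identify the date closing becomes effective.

Adding 74 calendar days to January 12, 2023 gives March 27, 2023, which is the last day of the objection period.
The last day of the review period: March 27, 2023 + 30 days = April 26, 2023.
Adding 5 calendar days to April 26, 2023 gives May 1, 2023, which is the date closing becomes effective.

May 1, 2023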